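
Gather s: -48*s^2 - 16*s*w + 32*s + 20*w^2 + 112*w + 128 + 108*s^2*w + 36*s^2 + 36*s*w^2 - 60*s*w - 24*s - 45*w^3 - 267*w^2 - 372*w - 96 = s^2*(108*w - 12) + s*(36*w^2 - 76*w + 8) - 45*w^3 - 247*w^2 - 260*w + 32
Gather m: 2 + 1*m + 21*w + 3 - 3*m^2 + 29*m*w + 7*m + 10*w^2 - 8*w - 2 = -3*m^2 + m*(29*w + 8) + 10*w^2 + 13*w + 3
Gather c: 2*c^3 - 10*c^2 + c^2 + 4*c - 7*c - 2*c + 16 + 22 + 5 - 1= 2*c^3 - 9*c^2 - 5*c + 42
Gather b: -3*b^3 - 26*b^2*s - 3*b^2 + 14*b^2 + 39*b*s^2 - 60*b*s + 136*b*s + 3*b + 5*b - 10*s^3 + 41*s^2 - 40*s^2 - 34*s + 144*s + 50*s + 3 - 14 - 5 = -3*b^3 + b^2*(11 - 26*s) + b*(39*s^2 + 76*s + 8) - 10*s^3 + s^2 + 160*s - 16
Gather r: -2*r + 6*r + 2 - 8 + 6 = 4*r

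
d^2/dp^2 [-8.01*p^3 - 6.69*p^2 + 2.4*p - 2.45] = -48.06*p - 13.38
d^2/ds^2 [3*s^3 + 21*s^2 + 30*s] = 18*s + 42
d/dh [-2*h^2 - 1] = -4*h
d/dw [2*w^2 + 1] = 4*w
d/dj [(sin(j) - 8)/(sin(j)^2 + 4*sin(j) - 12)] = (16*sin(j) + cos(j)^2 + 19)*cos(j)/(sin(j)^2 + 4*sin(j) - 12)^2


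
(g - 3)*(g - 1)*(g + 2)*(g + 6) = g^4 + 4*g^3 - 17*g^2 - 24*g + 36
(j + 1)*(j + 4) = j^2 + 5*j + 4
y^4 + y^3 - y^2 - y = y*(y - 1)*(y + 1)^2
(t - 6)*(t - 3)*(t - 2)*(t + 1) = t^4 - 10*t^3 + 25*t^2 - 36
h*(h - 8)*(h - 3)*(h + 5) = h^4 - 6*h^3 - 31*h^2 + 120*h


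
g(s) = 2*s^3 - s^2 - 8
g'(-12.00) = 888.00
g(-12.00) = -3608.00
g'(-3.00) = 60.00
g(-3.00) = -71.00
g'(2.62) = 35.95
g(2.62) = 21.11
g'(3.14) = 52.88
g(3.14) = 44.06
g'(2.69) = 38.04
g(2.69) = 23.69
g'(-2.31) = 36.64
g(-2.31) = -37.99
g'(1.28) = 7.27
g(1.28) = -5.44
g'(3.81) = 79.48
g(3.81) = 88.10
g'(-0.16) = 0.47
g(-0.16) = -8.03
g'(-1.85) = 24.24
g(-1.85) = -24.09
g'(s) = 6*s^2 - 2*s = 2*s*(3*s - 1)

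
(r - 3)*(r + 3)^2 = r^3 + 3*r^2 - 9*r - 27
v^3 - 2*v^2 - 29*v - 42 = (v - 7)*(v + 2)*(v + 3)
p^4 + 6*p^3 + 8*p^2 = p^2*(p + 2)*(p + 4)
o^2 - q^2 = (o - q)*(o + q)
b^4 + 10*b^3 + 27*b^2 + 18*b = b*(b + 1)*(b + 3)*(b + 6)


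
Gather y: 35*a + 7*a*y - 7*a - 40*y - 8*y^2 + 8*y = 28*a - 8*y^2 + y*(7*a - 32)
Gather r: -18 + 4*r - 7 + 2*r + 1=6*r - 24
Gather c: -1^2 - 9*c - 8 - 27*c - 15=-36*c - 24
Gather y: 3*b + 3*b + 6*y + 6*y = 6*b + 12*y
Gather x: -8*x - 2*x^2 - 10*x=-2*x^2 - 18*x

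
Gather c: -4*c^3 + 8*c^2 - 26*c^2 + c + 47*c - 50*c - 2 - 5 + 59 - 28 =-4*c^3 - 18*c^2 - 2*c + 24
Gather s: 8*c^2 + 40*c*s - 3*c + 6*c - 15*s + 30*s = 8*c^2 + 3*c + s*(40*c + 15)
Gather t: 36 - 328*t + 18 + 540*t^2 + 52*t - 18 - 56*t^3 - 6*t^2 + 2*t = -56*t^3 + 534*t^2 - 274*t + 36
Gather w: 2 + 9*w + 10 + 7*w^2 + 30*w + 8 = 7*w^2 + 39*w + 20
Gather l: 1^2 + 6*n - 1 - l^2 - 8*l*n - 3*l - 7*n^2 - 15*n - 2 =-l^2 + l*(-8*n - 3) - 7*n^2 - 9*n - 2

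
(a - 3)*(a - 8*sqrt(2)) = a^2 - 8*sqrt(2)*a - 3*a + 24*sqrt(2)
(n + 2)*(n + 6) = n^2 + 8*n + 12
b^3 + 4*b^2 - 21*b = b*(b - 3)*(b + 7)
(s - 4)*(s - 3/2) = s^2 - 11*s/2 + 6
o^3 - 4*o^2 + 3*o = o*(o - 3)*(o - 1)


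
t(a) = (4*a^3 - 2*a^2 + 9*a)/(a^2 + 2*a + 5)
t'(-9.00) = 4.03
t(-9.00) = -46.46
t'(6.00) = 3.65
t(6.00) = 15.96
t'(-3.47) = 5.80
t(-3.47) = -22.02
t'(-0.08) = 2.00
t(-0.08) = -0.15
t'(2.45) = 2.60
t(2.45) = 4.33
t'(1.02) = 1.45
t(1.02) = 1.40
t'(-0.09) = 2.02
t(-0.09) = -0.17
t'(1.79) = 2.11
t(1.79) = 2.77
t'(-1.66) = 8.38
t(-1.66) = -8.74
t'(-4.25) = 4.98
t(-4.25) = -26.19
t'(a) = (-2*a - 2)*(4*a^3 - 2*a^2 + 9*a)/(a^2 + 2*a + 5)^2 + (12*a^2 - 4*a + 9)/(a^2 + 2*a + 5)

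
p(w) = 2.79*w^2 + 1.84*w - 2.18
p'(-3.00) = -14.90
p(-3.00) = 17.41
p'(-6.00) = -31.64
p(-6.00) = 87.22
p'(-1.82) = -8.32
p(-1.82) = 3.71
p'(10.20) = 58.76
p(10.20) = 306.86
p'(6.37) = 37.38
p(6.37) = 122.75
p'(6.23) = 36.60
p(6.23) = 117.57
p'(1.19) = 8.48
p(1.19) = 3.96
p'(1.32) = 9.21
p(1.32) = 5.11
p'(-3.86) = -19.70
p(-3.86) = 32.29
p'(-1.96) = -9.10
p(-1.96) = 4.93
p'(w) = 5.58*w + 1.84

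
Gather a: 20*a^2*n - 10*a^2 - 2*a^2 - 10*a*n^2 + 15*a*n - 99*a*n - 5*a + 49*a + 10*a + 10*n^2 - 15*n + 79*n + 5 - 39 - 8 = a^2*(20*n - 12) + a*(-10*n^2 - 84*n + 54) + 10*n^2 + 64*n - 42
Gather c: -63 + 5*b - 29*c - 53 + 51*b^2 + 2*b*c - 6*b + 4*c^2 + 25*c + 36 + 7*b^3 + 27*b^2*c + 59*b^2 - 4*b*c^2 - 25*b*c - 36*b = 7*b^3 + 110*b^2 - 37*b + c^2*(4 - 4*b) + c*(27*b^2 - 23*b - 4) - 80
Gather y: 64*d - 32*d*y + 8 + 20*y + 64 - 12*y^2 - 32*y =64*d - 12*y^2 + y*(-32*d - 12) + 72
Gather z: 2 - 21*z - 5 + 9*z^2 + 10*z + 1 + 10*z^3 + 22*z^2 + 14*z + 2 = 10*z^3 + 31*z^2 + 3*z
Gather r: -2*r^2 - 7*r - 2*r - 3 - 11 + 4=-2*r^2 - 9*r - 10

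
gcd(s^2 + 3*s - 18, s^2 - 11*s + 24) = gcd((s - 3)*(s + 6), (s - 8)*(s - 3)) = s - 3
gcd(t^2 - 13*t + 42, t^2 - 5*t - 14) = t - 7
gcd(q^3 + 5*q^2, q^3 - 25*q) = q^2 + 5*q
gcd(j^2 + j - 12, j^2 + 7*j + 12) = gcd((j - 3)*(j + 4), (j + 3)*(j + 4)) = j + 4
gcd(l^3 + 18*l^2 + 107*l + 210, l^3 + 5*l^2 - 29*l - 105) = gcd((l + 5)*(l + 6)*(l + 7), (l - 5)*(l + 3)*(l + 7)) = l + 7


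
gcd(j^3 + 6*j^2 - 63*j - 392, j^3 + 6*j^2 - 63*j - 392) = j^3 + 6*j^2 - 63*j - 392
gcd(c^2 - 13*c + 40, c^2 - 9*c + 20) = c - 5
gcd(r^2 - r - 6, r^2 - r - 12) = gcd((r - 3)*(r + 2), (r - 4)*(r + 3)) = 1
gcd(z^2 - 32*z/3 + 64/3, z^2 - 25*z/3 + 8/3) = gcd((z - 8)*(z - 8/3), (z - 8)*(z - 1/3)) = z - 8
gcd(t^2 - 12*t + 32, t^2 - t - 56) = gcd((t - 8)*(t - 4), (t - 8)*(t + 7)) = t - 8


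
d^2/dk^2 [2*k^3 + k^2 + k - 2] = 12*k + 2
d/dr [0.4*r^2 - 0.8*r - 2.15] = 0.8*r - 0.8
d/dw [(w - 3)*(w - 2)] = 2*w - 5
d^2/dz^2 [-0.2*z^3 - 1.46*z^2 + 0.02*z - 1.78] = -1.2*z - 2.92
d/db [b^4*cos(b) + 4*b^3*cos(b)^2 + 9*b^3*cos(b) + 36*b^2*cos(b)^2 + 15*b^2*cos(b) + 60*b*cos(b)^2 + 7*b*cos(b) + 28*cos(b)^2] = -b^4*sin(b) - 9*b^3*sin(b) - 4*b^3*sin(2*b) + 4*b^3*cos(b) - 15*b^2*sin(b) - 36*b^2*sin(2*b) + 12*b^2*cos(b)^2 + 27*b^2*cos(b) - 7*b*sin(b) - 60*b*sin(2*b) + 72*b*cos(b)^2 + 30*b*cos(b) - 28*sin(2*b) + 60*cos(b)^2 + 7*cos(b)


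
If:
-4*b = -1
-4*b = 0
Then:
No Solution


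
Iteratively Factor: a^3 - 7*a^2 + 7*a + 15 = (a - 5)*(a^2 - 2*a - 3) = (a - 5)*(a - 3)*(a + 1)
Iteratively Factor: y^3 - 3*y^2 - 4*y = (y)*(y^2 - 3*y - 4) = y*(y - 4)*(y + 1)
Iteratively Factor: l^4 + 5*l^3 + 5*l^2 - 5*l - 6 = (l + 3)*(l^3 + 2*l^2 - l - 2) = (l + 1)*(l + 3)*(l^2 + l - 2) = (l - 1)*(l + 1)*(l + 3)*(l + 2)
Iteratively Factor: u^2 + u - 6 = (u - 2)*(u + 3)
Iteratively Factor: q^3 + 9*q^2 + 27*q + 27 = (q + 3)*(q^2 + 6*q + 9) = (q + 3)^2*(q + 3)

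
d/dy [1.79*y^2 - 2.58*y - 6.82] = 3.58*y - 2.58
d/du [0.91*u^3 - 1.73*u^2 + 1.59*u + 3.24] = 2.73*u^2 - 3.46*u + 1.59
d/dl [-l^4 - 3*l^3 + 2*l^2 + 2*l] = -4*l^3 - 9*l^2 + 4*l + 2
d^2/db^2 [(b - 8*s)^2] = 2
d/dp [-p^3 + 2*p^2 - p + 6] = -3*p^2 + 4*p - 1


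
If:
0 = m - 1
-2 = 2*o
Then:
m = 1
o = -1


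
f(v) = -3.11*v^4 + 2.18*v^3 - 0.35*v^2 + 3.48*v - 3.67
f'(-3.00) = 400.32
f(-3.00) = -328.03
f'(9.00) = -8541.84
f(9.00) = -18816.19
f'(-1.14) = 31.21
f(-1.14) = -16.57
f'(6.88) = -3742.99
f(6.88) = -6254.45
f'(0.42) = 3.42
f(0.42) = -2.21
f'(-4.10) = 973.66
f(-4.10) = -1052.88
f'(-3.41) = 575.18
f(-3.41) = -526.56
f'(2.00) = -71.28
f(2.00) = -30.43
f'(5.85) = -2267.31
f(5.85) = -3201.22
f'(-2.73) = 307.24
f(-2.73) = -232.88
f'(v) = -12.44*v^3 + 6.54*v^2 - 0.7*v + 3.48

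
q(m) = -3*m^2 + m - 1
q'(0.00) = 1.00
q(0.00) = -1.00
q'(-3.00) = 19.00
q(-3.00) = -31.00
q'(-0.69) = 5.14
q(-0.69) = -3.12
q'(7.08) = -41.48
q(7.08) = -144.30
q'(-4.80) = 29.80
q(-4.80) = -74.92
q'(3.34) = -19.04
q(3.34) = -31.13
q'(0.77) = -3.62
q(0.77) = -2.01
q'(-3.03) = 19.18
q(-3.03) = -31.57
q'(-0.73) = 5.38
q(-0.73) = -3.33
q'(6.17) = -36.02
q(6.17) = -109.04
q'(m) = 1 - 6*m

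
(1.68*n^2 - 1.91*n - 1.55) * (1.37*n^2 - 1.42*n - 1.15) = 2.3016*n^4 - 5.0023*n^3 - 1.3433*n^2 + 4.3975*n + 1.7825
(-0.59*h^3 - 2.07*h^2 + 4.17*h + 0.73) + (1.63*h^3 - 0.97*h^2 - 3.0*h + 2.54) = 1.04*h^3 - 3.04*h^2 + 1.17*h + 3.27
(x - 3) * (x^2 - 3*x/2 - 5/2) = x^3 - 9*x^2/2 + 2*x + 15/2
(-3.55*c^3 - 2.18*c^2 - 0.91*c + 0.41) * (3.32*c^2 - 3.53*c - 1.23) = -11.786*c^5 + 5.2939*c^4 + 9.0407*c^3 + 7.2549*c^2 - 0.328*c - 0.5043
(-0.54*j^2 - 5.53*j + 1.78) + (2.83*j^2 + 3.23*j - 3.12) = 2.29*j^2 - 2.3*j - 1.34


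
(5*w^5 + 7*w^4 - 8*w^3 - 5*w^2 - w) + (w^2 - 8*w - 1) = 5*w^5 + 7*w^4 - 8*w^3 - 4*w^2 - 9*w - 1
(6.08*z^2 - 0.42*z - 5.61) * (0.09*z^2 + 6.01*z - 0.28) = 0.5472*z^4 + 36.503*z^3 - 4.7315*z^2 - 33.5985*z + 1.5708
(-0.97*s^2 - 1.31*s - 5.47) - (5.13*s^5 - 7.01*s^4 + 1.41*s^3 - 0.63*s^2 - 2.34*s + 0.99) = -5.13*s^5 + 7.01*s^4 - 1.41*s^3 - 0.34*s^2 + 1.03*s - 6.46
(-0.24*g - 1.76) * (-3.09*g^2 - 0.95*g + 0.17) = 0.7416*g^3 + 5.6664*g^2 + 1.6312*g - 0.2992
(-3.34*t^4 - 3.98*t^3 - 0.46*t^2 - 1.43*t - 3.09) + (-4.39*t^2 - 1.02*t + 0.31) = -3.34*t^4 - 3.98*t^3 - 4.85*t^2 - 2.45*t - 2.78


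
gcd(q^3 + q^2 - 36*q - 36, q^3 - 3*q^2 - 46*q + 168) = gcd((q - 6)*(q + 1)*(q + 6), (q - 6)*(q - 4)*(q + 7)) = q - 6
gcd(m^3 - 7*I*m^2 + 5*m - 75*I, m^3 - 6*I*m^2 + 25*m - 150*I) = m - 5*I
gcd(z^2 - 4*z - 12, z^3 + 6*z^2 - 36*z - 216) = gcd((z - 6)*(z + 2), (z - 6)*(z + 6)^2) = z - 6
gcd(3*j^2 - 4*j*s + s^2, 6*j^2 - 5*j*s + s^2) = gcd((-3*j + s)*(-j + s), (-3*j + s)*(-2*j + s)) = -3*j + s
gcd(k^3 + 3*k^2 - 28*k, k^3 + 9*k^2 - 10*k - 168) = k^2 + 3*k - 28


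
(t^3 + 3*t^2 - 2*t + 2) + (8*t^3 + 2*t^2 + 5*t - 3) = 9*t^3 + 5*t^2 + 3*t - 1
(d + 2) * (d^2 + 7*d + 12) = d^3 + 9*d^2 + 26*d + 24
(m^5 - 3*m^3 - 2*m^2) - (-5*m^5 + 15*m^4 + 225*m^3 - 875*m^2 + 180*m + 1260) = 6*m^5 - 15*m^4 - 228*m^3 + 873*m^2 - 180*m - 1260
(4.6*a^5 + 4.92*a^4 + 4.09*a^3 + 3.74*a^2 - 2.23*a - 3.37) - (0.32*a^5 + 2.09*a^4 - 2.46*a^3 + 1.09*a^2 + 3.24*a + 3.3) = 4.28*a^5 + 2.83*a^4 + 6.55*a^3 + 2.65*a^2 - 5.47*a - 6.67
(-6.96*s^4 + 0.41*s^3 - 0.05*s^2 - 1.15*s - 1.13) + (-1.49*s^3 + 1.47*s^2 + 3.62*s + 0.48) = -6.96*s^4 - 1.08*s^3 + 1.42*s^2 + 2.47*s - 0.65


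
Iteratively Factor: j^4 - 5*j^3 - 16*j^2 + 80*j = (j - 4)*(j^3 - j^2 - 20*j) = j*(j - 4)*(j^2 - j - 20) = j*(j - 5)*(j - 4)*(j + 4)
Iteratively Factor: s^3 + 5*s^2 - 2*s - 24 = (s - 2)*(s^2 + 7*s + 12) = (s - 2)*(s + 3)*(s + 4)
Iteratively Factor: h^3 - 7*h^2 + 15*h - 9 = (h - 3)*(h^2 - 4*h + 3) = (h - 3)*(h - 1)*(h - 3)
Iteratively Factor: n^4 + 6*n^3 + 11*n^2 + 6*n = (n)*(n^3 + 6*n^2 + 11*n + 6) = n*(n + 2)*(n^2 + 4*n + 3) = n*(n + 1)*(n + 2)*(n + 3)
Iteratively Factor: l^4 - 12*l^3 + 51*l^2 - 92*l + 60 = (l - 3)*(l^3 - 9*l^2 + 24*l - 20) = (l - 3)*(l - 2)*(l^2 - 7*l + 10) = (l - 3)*(l - 2)^2*(l - 5)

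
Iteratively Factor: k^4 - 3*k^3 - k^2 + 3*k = (k - 1)*(k^3 - 2*k^2 - 3*k) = (k - 3)*(k - 1)*(k^2 + k) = (k - 3)*(k - 1)*(k + 1)*(k)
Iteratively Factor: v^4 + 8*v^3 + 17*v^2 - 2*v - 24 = (v - 1)*(v^3 + 9*v^2 + 26*v + 24) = (v - 1)*(v + 3)*(v^2 + 6*v + 8) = (v - 1)*(v + 2)*(v + 3)*(v + 4)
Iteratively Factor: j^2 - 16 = (j - 4)*(j + 4)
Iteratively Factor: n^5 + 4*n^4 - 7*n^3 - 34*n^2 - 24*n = (n)*(n^4 + 4*n^3 - 7*n^2 - 34*n - 24) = n*(n + 4)*(n^3 - 7*n - 6) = n*(n - 3)*(n + 4)*(n^2 + 3*n + 2) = n*(n - 3)*(n + 2)*(n + 4)*(n + 1)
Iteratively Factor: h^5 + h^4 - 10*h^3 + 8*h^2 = (h)*(h^4 + h^3 - 10*h^2 + 8*h) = h*(h - 2)*(h^3 + 3*h^2 - 4*h) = h*(h - 2)*(h - 1)*(h^2 + 4*h) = h*(h - 2)*(h - 1)*(h + 4)*(h)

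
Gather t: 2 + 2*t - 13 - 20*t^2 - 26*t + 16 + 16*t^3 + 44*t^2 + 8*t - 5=16*t^3 + 24*t^2 - 16*t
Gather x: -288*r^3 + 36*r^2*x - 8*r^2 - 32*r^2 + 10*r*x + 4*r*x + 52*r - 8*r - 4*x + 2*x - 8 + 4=-288*r^3 - 40*r^2 + 44*r + x*(36*r^2 + 14*r - 2) - 4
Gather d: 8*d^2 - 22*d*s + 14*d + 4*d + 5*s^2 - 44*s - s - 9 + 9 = 8*d^2 + d*(18 - 22*s) + 5*s^2 - 45*s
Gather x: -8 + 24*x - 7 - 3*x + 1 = 21*x - 14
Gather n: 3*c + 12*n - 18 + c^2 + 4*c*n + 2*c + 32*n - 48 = c^2 + 5*c + n*(4*c + 44) - 66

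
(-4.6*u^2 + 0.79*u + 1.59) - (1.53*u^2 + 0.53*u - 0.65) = -6.13*u^2 + 0.26*u + 2.24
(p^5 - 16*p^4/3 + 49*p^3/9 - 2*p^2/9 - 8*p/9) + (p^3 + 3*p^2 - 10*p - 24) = p^5 - 16*p^4/3 + 58*p^3/9 + 25*p^2/9 - 98*p/9 - 24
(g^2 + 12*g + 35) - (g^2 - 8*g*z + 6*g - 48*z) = 8*g*z + 6*g + 48*z + 35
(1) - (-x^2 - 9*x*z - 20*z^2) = x^2 + 9*x*z + 20*z^2 + 1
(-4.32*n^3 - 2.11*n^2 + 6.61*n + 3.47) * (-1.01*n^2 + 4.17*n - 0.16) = 4.3632*n^5 - 15.8833*n^4 - 14.7836*n^3 + 24.3966*n^2 + 13.4123*n - 0.5552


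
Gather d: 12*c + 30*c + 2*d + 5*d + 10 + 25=42*c + 7*d + 35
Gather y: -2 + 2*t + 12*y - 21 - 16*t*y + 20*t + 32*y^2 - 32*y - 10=22*t + 32*y^2 + y*(-16*t - 20) - 33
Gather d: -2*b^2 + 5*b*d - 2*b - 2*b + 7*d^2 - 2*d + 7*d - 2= -2*b^2 - 4*b + 7*d^2 + d*(5*b + 5) - 2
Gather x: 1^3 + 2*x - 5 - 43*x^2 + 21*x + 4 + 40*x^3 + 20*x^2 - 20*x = 40*x^3 - 23*x^2 + 3*x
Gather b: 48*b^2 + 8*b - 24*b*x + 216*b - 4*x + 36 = 48*b^2 + b*(224 - 24*x) - 4*x + 36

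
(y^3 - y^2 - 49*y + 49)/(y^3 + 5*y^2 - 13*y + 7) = (y - 7)/(y - 1)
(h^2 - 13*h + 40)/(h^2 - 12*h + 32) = (h - 5)/(h - 4)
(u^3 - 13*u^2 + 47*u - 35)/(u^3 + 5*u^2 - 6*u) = (u^2 - 12*u + 35)/(u*(u + 6))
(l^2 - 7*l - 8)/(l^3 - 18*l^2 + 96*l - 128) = (l + 1)/(l^2 - 10*l + 16)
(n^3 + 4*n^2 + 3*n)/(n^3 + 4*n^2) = (n^2 + 4*n + 3)/(n*(n + 4))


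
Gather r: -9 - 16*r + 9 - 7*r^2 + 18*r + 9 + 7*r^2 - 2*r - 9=0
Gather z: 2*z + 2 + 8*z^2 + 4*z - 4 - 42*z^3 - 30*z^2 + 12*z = -42*z^3 - 22*z^2 + 18*z - 2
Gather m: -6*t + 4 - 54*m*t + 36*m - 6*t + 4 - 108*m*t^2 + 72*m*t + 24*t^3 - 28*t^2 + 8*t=m*(-108*t^2 + 18*t + 36) + 24*t^3 - 28*t^2 - 4*t + 8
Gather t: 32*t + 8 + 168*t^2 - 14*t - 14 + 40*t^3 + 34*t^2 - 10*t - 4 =40*t^3 + 202*t^2 + 8*t - 10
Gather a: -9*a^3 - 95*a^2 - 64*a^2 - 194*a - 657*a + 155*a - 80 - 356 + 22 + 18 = -9*a^3 - 159*a^2 - 696*a - 396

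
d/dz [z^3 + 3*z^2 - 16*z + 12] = 3*z^2 + 6*z - 16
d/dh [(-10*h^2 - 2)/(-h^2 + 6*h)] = 4*(-15*h^2 - h + 3)/(h^2*(h^2 - 12*h + 36))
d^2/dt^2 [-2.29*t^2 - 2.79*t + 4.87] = -4.58000000000000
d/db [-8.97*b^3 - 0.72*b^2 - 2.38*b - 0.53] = -26.91*b^2 - 1.44*b - 2.38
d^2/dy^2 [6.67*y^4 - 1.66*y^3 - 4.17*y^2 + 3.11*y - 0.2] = 80.04*y^2 - 9.96*y - 8.34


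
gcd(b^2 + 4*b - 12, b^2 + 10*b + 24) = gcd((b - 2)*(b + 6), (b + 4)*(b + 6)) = b + 6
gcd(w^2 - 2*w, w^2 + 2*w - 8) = w - 2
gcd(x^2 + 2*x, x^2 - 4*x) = x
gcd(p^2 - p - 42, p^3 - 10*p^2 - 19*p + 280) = p - 7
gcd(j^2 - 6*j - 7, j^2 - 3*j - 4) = j + 1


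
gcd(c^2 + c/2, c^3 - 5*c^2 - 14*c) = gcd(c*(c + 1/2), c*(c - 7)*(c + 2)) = c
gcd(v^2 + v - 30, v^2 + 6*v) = v + 6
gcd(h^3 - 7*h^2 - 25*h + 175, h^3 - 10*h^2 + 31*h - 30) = h - 5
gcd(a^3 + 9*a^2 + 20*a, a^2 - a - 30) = a + 5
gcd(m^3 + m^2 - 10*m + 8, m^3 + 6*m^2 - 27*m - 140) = m + 4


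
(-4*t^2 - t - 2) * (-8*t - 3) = 32*t^3 + 20*t^2 + 19*t + 6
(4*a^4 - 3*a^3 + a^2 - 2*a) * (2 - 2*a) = -8*a^5 + 14*a^4 - 8*a^3 + 6*a^2 - 4*a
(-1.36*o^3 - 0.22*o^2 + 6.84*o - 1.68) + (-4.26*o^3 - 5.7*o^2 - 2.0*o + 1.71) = -5.62*o^3 - 5.92*o^2 + 4.84*o + 0.03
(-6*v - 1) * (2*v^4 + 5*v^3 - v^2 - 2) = -12*v^5 - 32*v^4 + v^3 + v^2 + 12*v + 2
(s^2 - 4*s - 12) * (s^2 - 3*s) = s^4 - 7*s^3 + 36*s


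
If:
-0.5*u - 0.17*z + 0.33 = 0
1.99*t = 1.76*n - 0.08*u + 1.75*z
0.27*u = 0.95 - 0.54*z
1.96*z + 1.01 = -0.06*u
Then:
No Solution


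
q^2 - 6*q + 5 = (q - 5)*(q - 1)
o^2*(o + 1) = o^3 + o^2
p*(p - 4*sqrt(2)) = p^2 - 4*sqrt(2)*p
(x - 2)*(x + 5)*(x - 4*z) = x^3 - 4*x^2*z + 3*x^2 - 12*x*z - 10*x + 40*z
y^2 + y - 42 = (y - 6)*(y + 7)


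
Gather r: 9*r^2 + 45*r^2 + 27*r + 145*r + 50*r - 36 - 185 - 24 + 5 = 54*r^2 + 222*r - 240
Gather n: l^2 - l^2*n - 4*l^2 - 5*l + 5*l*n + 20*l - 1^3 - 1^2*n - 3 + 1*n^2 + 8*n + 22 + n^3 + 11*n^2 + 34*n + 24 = -3*l^2 + 15*l + n^3 + 12*n^2 + n*(-l^2 + 5*l + 41) + 42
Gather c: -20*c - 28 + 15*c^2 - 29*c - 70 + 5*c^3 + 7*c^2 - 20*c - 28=5*c^3 + 22*c^2 - 69*c - 126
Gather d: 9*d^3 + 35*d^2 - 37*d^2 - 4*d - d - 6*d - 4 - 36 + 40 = 9*d^3 - 2*d^2 - 11*d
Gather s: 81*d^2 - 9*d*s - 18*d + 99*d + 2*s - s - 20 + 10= 81*d^2 + 81*d + s*(1 - 9*d) - 10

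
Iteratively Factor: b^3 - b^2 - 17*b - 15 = (b - 5)*(b^2 + 4*b + 3) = (b - 5)*(b + 3)*(b + 1)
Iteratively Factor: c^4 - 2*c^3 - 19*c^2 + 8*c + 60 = (c + 3)*(c^3 - 5*c^2 - 4*c + 20) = (c - 5)*(c + 3)*(c^2 - 4) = (c - 5)*(c - 2)*(c + 3)*(c + 2)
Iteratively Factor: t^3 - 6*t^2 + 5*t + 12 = (t + 1)*(t^2 - 7*t + 12) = (t - 3)*(t + 1)*(t - 4)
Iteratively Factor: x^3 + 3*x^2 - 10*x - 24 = (x + 2)*(x^2 + x - 12) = (x + 2)*(x + 4)*(x - 3)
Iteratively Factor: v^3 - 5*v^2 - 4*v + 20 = (v + 2)*(v^2 - 7*v + 10) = (v - 5)*(v + 2)*(v - 2)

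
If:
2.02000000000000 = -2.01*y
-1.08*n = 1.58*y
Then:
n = 1.47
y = -1.00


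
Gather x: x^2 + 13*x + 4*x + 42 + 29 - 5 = x^2 + 17*x + 66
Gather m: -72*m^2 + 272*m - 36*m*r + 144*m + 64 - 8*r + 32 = -72*m^2 + m*(416 - 36*r) - 8*r + 96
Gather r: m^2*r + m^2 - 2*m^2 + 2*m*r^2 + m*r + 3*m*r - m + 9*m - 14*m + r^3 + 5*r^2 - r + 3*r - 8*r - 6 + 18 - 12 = -m^2 - 6*m + r^3 + r^2*(2*m + 5) + r*(m^2 + 4*m - 6)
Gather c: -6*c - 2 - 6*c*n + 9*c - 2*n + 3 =c*(3 - 6*n) - 2*n + 1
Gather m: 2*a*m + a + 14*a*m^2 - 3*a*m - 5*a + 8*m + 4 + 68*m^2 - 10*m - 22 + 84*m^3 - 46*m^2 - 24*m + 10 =-4*a + 84*m^3 + m^2*(14*a + 22) + m*(-a - 26) - 8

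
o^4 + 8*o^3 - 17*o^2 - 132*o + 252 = (o - 3)*(o - 2)*(o + 6)*(o + 7)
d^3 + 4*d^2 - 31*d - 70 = (d - 5)*(d + 2)*(d + 7)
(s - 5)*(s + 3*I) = s^2 - 5*s + 3*I*s - 15*I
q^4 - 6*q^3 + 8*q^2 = q^2*(q - 4)*(q - 2)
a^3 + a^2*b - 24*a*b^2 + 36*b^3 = (a - 3*b)*(a - 2*b)*(a + 6*b)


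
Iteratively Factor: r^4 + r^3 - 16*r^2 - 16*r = (r + 1)*(r^3 - 16*r) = r*(r + 1)*(r^2 - 16) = r*(r + 1)*(r + 4)*(r - 4)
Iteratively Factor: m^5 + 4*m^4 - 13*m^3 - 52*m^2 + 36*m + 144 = (m + 4)*(m^4 - 13*m^2 + 36) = (m + 3)*(m + 4)*(m^3 - 3*m^2 - 4*m + 12) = (m - 2)*(m + 3)*(m + 4)*(m^2 - m - 6) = (m - 2)*(m + 2)*(m + 3)*(m + 4)*(m - 3)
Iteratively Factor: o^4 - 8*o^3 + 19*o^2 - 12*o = (o - 4)*(o^3 - 4*o^2 + 3*o) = (o - 4)*(o - 1)*(o^2 - 3*o) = (o - 4)*(o - 3)*(o - 1)*(o)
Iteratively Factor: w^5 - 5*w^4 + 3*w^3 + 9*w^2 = (w)*(w^4 - 5*w^3 + 3*w^2 + 9*w) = w*(w + 1)*(w^3 - 6*w^2 + 9*w) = w*(w - 3)*(w + 1)*(w^2 - 3*w) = w*(w - 3)^2*(w + 1)*(w)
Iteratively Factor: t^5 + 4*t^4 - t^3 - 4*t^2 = (t + 4)*(t^4 - t^2) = t*(t + 4)*(t^3 - t) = t*(t + 1)*(t + 4)*(t^2 - t) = t*(t - 1)*(t + 1)*(t + 4)*(t)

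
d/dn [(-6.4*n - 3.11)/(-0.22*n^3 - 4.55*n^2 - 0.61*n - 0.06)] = (1.408*n^3 + 29.12*n^2 + 3.904*n - (6.4*n + 3.11)*(0.66*n^2 + 9.1*n + 0.61) + 0.384)/(0.22*n^3 + 4.55*n^2 + 0.61*n + 0.06)^2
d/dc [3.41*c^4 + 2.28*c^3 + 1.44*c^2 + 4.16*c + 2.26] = 13.64*c^3 + 6.84*c^2 + 2.88*c + 4.16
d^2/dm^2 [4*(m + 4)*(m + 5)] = 8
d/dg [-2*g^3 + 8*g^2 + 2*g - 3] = -6*g^2 + 16*g + 2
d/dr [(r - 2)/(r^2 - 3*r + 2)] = -1/(r^2 - 2*r + 1)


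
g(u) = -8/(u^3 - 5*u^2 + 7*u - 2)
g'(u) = -8*(-3*u^2 + 10*u - 7)/(u^3 - 5*u^2 + 7*u - 2)^2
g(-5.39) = 0.02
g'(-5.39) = 0.01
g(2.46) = 52.96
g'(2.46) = 194.49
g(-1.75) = 0.23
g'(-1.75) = 0.22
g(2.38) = 44.27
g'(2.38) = 47.32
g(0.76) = -9.19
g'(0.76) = 11.95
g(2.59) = 219.05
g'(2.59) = 7343.32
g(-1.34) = 0.35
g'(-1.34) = 0.40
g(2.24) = 47.46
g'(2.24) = -97.74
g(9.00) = -0.02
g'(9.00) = 0.01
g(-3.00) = 0.08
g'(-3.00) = 0.06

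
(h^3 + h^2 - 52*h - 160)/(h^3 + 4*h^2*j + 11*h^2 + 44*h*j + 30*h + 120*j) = (h^2 - 4*h - 32)/(h^2 + 4*h*j + 6*h + 24*j)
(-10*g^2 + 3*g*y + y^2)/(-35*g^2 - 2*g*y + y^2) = (-2*g + y)/(-7*g + y)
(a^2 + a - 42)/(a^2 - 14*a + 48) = (a + 7)/(a - 8)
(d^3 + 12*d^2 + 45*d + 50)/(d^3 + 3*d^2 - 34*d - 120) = (d^2 + 7*d + 10)/(d^2 - 2*d - 24)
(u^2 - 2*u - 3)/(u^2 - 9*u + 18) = (u + 1)/(u - 6)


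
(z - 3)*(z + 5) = z^2 + 2*z - 15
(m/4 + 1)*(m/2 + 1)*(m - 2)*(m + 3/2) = m^4/8 + 11*m^3/16 + m^2/4 - 11*m/4 - 3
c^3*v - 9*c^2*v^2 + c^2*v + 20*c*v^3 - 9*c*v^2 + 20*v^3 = (c - 5*v)*(c - 4*v)*(c*v + v)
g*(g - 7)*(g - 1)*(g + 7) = g^4 - g^3 - 49*g^2 + 49*g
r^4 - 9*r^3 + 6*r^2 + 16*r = r*(r - 8)*(r - 2)*(r + 1)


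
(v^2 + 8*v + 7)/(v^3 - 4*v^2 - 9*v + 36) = (v^2 + 8*v + 7)/(v^3 - 4*v^2 - 9*v + 36)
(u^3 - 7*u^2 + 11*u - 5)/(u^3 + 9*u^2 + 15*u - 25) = (u^2 - 6*u + 5)/(u^2 + 10*u + 25)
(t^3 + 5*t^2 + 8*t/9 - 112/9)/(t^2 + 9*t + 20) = (t^2 + t - 28/9)/(t + 5)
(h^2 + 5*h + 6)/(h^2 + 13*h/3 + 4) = 3*(h + 2)/(3*h + 4)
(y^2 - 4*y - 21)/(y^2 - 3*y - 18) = (y - 7)/(y - 6)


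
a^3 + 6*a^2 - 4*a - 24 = (a - 2)*(a + 2)*(a + 6)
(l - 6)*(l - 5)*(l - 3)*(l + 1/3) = l^4 - 41*l^3/3 + 175*l^2/3 - 69*l - 30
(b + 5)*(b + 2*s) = b^2 + 2*b*s + 5*b + 10*s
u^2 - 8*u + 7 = (u - 7)*(u - 1)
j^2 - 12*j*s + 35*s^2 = (j - 7*s)*(j - 5*s)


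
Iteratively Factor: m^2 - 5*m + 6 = (m - 3)*(m - 2)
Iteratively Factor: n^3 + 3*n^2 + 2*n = (n + 2)*(n^2 + n) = (n + 1)*(n + 2)*(n)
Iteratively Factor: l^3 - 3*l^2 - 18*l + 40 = (l + 4)*(l^2 - 7*l + 10) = (l - 5)*(l + 4)*(l - 2)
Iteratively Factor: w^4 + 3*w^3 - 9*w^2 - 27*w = (w)*(w^3 + 3*w^2 - 9*w - 27) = w*(w + 3)*(w^2 - 9) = w*(w - 3)*(w + 3)*(w + 3)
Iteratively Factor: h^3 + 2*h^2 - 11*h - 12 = (h + 4)*(h^2 - 2*h - 3) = (h + 1)*(h + 4)*(h - 3)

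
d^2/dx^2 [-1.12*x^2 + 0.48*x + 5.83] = -2.24000000000000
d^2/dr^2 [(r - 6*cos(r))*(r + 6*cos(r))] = 74 - 144*sin(r)^2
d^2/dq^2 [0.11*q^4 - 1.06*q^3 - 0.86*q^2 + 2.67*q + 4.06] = 1.32*q^2 - 6.36*q - 1.72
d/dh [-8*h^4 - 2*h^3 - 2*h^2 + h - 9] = -32*h^3 - 6*h^2 - 4*h + 1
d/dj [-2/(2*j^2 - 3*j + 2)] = 2*(4*j - 3)/(2*j^2 - 3*j + 2)^2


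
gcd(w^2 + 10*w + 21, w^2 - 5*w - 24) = w + 3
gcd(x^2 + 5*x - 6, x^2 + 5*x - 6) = x^2 + 5*x - 6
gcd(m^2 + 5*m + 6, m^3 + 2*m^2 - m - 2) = m + 2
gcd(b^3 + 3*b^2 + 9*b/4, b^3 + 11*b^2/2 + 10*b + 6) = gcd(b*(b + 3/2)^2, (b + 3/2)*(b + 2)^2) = b + 3/2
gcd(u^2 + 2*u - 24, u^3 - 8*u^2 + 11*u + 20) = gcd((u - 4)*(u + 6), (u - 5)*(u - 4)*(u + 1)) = u - 4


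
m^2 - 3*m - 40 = (m - 8)*(m + 5)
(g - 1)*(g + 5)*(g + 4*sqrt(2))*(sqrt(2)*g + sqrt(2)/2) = sqrt(2)*g^4 + 9*sqrt(2)*g^3/2 + 8*g^3 - 3*sqrt(2)*g^2 + 36*g^2 - 24*g - 5*sqrt(2)*g/2 - 20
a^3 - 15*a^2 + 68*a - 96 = (a - 8)*(a - 4)*(a - 3)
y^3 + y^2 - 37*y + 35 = (y - 5)*(y - 1)*(y + 7)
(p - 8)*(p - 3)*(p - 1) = p^3 - 12*p^2 + 35*p - 24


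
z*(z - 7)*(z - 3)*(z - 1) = z^4 - 11*z^3 + 31*z^2 - 21*z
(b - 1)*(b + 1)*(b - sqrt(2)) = b^3 - sqrt(2)*b^2 - b + sqrt(2)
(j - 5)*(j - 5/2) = j^2 - 15*j/2 + 25/2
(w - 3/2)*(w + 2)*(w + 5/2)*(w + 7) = w^4 + 10*w^3 + 77*w^2/4 - 79*w/4 - 105/2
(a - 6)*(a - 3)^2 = a^3 - 12*a^2 + 45*a - 54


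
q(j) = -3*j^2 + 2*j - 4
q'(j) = 2 - 6*j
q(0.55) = -3.81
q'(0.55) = -1.30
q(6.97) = -135.80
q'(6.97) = -39.82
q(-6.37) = -138.47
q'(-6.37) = 40.22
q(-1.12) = -10.00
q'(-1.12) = 8.72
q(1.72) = -9.44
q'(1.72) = -8.32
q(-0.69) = -6.81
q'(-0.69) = 6.14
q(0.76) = -4.21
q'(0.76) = -2.56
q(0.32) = -3.67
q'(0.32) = 0.08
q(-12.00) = -460.00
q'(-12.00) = 74.00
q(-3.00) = -37.00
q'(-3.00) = 20.00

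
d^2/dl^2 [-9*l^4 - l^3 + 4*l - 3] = 6*l*(-18*l - 1)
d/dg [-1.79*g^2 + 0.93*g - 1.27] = 0.93 - 3.58*g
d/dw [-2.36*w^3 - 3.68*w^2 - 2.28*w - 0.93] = -7.08*w^2 - 7.36*w - 2.28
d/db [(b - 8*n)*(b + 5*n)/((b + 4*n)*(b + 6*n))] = n*(13*b^2 + 128*b*n + 328*n^2)/(b^4 + 20*b^3*n + 148*b^2*n^2 + 480*b*n^3 + 576*n^4)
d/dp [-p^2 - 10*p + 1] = -2*p - 10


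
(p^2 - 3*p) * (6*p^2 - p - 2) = 6*p^4 - 19*p^3 + p^2 + 6*p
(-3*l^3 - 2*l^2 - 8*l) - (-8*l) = -3*l^3 - 2*l^2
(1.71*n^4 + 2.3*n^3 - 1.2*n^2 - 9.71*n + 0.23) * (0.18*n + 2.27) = 0.3078*n^5 + 4.2957*n^4 + 5.005*n^3 - 4.4718*n^2 - 22.0003*n + 0.5221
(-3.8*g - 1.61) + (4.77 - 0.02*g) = 3.16 - 3.82*g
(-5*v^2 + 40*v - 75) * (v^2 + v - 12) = -5*v^4 + 35*v^3 + 25*v^2 - 555*v + 900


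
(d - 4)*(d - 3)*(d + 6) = d^3 - d^2 - 30*d + 72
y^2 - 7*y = y*(y - 7)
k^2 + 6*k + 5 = (k + 1)*(k + 5)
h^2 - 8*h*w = h*(h - 8*w)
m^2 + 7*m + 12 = (m + 3)*(m + 4)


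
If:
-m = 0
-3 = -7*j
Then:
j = 3/7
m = 0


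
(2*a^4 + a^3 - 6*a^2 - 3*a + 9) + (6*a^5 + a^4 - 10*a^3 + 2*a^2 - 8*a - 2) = 6*a^5 + 3*a^4 - 9*a^3 - 4*a^2 - 11*a + 7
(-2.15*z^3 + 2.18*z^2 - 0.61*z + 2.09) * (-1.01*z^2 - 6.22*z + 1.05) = 2.1715*z^5 + 11.1712*z^4 - 15.201*z^3 + 3.9723*z^2 - 13.6403*z + 2.1945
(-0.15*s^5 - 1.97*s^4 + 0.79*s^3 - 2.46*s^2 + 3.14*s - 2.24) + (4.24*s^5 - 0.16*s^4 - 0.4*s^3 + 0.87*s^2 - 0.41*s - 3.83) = 4.09*s^5 - 2.13*s^4 + 0.39*s^3 - 1.59*s^2 + 2.73*s - 6.07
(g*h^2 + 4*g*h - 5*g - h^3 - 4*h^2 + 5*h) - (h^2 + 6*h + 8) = g*h^2 + 4*g*h - 5*g - h^3 - 5*h^2 - h - 8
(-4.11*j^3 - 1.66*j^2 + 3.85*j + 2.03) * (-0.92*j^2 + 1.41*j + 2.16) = 3.7812*j^5 - 4.2679*j^4 - 14.7602*j^3 - 0.0247000000000002*j^2 + 11.1783*j + 4.3848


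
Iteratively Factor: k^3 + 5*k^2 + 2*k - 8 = (k - 1)*(k^2 + 6*k + 8) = (k - 1)*(k + 2)*(k + 4)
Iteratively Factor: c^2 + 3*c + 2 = (c + 1)*(c + 2)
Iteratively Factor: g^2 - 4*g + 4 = (g - 2)*(g - 2)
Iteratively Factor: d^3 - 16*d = (d)*(d^2 - 16) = d*(d - 4)*(d + 4)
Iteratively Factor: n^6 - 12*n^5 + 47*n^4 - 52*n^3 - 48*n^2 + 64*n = (n + 1)*(n^5 - 13*n^4 + 60*n^3 - 112*n^2 + 64*n) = (n - 4)*(n + 1)*(n^4 - 9*n^3 + 24*n^2 - 16*n) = (n - 4)^2*(n + 1)*(n^3 - 5*n^2 + 4*n) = (n - 4)^2*(n - 1)*(n + 1)*(n^2 - 4*n) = n*(n - 4)^2*(n - 1)*(n + 1)*(n - 4)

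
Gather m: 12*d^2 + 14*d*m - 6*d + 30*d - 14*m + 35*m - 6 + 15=12*d^2 + 24*d + m*(14*d + 21) + 9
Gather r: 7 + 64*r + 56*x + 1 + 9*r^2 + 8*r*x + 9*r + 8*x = 9*r^2 + r*(8*x + 73) + 64*x + 8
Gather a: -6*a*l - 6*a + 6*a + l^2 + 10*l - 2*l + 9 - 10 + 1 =-6*a*l + l^2 + 8*l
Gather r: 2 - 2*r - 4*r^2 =-4*r^2 - 2*r + 2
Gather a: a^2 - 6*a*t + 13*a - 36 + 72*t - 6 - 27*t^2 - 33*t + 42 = a^2 + a*(13 - 6*t) - 27*t^2 + 39*t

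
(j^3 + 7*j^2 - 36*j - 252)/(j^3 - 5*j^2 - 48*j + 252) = (j + 6)/(j - 6)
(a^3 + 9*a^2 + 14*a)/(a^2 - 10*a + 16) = a*(a^2 + 9*a + 14)/(a^2 - 10*a + 16)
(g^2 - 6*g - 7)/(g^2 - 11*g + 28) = (g + 1)/(g - 4)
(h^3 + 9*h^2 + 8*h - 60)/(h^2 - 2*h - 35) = (h^2 + 4*h - 12)/(h - 7)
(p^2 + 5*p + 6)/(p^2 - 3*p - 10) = (p + 3)/(p - 5)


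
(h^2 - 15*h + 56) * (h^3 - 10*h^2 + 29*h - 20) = h^5 - 25*h^4 + 235*h^3 - 1015*h^2 + 1924*h - 1120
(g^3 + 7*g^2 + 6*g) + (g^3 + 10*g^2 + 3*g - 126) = 2*g^3 + 17*g^2 + 9*g - 126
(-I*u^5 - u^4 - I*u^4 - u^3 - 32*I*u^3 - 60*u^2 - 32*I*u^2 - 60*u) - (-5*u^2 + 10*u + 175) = -I*u^5 - u^4 - I*u^4 - u^3 - 32*I*u^3 - 55*u^2 - 32*I*u^2 - 70*u - 175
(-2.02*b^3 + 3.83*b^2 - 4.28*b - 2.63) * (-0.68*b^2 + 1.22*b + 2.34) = 1.3736*b^5 - 5.0688*b^4 + 2.8562*b^3 + 5.529*b^2 - 13.2238*b - 6.1542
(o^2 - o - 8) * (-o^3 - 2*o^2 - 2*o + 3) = -o^5 - o^4 + 8*o^3 + 21*o^2 + 13*o - 24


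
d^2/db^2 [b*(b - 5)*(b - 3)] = 6*b - 16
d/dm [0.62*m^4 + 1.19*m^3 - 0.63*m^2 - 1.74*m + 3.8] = 2.48*m^3 + 3.57*m^2 - 1.26*m - 1.74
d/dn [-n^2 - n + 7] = -2*n - 1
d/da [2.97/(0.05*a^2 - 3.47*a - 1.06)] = (10.3059 - 0.297*a)/(-0.05*a^2 + 3.47*a + 1.06)^2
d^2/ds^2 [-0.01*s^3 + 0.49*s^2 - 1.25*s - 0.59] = 0.98 - 0.06*s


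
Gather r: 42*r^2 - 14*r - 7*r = 42*r^2 - 21*r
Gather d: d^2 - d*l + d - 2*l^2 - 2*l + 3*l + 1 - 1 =d^2 + d*(1 - l) - 2*l^2 + l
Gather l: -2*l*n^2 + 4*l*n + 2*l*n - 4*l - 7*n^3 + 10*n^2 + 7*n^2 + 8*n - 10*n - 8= l*(-2*n^2 + 6*n - 4) - 7*n^3 + 17*n^2 - 2*n - 8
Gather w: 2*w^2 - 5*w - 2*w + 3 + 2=2*w^2 - 7*w + 5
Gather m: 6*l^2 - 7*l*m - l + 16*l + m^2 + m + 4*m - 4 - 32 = 6*l^2 + 15*l + m^2 + m*(5 - 7*l) - 36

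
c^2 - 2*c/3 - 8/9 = (c - 4/3)*(c + 2/3)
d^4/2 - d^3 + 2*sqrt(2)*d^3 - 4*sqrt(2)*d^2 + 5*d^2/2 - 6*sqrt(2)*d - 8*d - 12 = (d/2 + sqrt(2))*(d - 3)*(d + 1)*(d + 2*sqrt(2))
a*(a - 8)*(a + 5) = a^3 - 3*a^2 - 40*a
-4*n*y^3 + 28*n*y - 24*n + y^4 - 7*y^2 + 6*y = (-4*n + y)*(y - 2)*(y - 1)*(y + 3)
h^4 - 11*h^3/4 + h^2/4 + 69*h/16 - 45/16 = (h - 3/2)^2*(h - 1)*(h + 5/4)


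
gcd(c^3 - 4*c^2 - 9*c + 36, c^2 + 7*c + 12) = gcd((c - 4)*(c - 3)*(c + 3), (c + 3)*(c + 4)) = c + 3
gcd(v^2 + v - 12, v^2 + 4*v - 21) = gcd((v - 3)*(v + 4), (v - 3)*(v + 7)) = v - 3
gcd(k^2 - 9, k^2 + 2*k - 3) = k + 3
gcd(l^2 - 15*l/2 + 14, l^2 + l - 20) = l - 4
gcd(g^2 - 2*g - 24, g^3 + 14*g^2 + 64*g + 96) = g + 4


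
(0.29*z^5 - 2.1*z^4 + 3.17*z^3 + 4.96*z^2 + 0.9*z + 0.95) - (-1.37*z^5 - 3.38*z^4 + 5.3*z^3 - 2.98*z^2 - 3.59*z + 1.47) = 1.66*z^5 + 1.28*z^4 - 2.13*z^3 + 7.94*z^2 + 4.49*z - 0.52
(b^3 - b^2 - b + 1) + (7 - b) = b^3 - b^2 - 2*b + 8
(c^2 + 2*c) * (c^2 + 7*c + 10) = c^4 + 9*c^3 + 24*c^2 + 20*c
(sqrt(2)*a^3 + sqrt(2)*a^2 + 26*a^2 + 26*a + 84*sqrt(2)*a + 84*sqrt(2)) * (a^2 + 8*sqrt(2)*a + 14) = sqrt(2)*a^5 + sqrt(2)*a^4 + 42*a^4 + 42*a^3 + 306*sqrt(2)*a^3 + 306*sqrt(2)*a^2 + 1708*a^2 + 1176*sqrt(2)*a + 1708*a + 1176*sqrt(2)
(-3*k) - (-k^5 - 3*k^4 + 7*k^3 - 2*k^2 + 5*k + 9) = k^5 + 3*k^4 - 7*k^3 + 2*k^2 - 8*k - 9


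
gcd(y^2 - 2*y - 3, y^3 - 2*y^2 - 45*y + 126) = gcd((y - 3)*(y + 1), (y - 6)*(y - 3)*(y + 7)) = y - 3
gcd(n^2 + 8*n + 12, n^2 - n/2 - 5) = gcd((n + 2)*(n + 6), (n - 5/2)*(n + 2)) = n + 2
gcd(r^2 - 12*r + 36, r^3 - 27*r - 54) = r - 6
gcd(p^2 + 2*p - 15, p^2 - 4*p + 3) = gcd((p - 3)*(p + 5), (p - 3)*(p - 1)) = p - 3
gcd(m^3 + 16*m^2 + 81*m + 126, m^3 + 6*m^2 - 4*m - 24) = m + 6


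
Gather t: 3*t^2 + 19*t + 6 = 3*t^2 + 19*t + 6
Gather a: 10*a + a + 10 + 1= 11*a + 11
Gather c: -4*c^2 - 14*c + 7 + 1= -4*c^2 - 14*c + 8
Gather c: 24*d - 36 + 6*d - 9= 30*d - 45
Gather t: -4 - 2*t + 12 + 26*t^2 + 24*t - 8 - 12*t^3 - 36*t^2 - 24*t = -12*t^3 - 10*t^2 - 2*t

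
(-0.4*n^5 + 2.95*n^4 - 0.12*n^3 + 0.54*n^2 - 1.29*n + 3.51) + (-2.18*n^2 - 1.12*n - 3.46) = -0.4*n^5 + 2.95*n^4 - 0.12*n^3 - 1.64*n^2 - 2.41*n + 0.0499999999999998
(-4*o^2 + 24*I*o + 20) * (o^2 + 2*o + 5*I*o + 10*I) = -4*o^4 - 8*o^3 + 4*I*o^3 - 100*o^2 + 8*I*o^2 - 200*o + 100*I*o + 200*I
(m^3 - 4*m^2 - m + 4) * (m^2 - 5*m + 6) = m^5 - 9*m^4 + 25*m^3 - 15*m^2 - 26*m + 24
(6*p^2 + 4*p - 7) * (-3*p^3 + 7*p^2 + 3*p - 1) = -18*p^5 + 30*p^4 + 67*p^3 - 43*p^2 - 25*p + 7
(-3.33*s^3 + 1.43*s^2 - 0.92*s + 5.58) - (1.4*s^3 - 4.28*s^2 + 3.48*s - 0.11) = -4.73*s^3 + 5.71*s^2 - 4.4*s + 5.69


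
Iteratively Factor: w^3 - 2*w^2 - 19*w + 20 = (w - 5)*(w^2 + 3*w - 4) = (w - 5)*(w - 1)*(w + 4)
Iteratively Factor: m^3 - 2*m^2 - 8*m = (m - 4)*(m^2 + 2*m) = m*(m - 4)*(m + 2)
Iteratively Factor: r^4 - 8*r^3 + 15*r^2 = (r - 5)*(r^3 - 3*r^2) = (r - 5)*(r - 3)*(r^2) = r*(r - 5)*(r - 3)*(r)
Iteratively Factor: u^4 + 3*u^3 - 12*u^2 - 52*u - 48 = (u + 2)*(u^3 + u^2 - 14*u - 24) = (u - 4)*(u + 2)*(u^2 + 5*u + 6) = (u - 4)*(u + 2)^2*(u + 3)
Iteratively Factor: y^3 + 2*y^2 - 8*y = (y)*(y^2 + 2*y - 8) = y*(y + 4)*(y - 2)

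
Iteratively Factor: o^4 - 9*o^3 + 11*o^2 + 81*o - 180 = (o + 3)*(o^3 - 12*o^2 + 47*o - 60) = (o - 4)*(o + 3)*(o^2 - 8*o + 15) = (o - 4)*(o - 3)*(o + 3)*(o - 5)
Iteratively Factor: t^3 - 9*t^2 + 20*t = (t - 5)*(t^2 - 4*t) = t*(t - 5)*(t - 4)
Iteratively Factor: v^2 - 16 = (v - 4)*(v + 4)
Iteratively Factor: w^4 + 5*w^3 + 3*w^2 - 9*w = (w - 1)*(w^3 + 6*w^2 + 9*w) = (w - 1)*(w + 3)*(w^2 + 3*w) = (w - 1)*(w + 3)^2*(w)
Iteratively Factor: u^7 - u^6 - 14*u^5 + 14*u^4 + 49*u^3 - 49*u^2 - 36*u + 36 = (u + 2)*(u^6 - 3*u^5 - 8*u^4 + 30*u^3 - 11*u^2 - 27*u + 18) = (u + 2)*(u + 3)*(u^5 - 6*u^4 + 10*u^3 - 11*u + 6) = (u + 1)*(u + 2)*(u + 3)*(u^4 - 7*u^3 + 17*u^2 - 17*u + 6) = (u - 2)*(u + 1)*(u + 2)*(u + 3)*(u^3 - 5*u^2 + 7*u - 3) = (u - 3)*(u - 2)*(u + 1)*(u + 2)*(u + 3)*(u^2 - 2*u + 1) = (u - 3)*(u - 2)*(u - 1)*(u + 1)*(u + 2)*(u + 3)*(u - 1)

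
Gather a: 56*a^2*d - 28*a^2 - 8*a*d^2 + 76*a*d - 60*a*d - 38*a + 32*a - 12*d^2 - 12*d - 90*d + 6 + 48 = a^2*(56*d - 28) + a*(-8*d^2 + 16*d - 6) - 12*d^2 - 102*d + 54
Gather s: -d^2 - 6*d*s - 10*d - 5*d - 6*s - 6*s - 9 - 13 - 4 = -d^2 - 15*d + s*(-6*d - 12) - 26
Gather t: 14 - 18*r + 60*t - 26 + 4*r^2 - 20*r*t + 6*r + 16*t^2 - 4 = 4*r^2 - 12*r + 16*t^2 + t*(60 - 20*r) - 16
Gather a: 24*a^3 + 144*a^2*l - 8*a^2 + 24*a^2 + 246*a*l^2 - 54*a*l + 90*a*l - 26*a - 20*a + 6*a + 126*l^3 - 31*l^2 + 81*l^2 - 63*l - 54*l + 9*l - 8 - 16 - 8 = 24*a^3 + a^2*(144*l + 16) + a*(246*l^2 + 36*l - 40) + 126*l^3 + 50*l^2 - 108*l - 32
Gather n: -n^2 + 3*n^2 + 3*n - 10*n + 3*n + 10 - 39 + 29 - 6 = 2*n^2 - 4*n - 6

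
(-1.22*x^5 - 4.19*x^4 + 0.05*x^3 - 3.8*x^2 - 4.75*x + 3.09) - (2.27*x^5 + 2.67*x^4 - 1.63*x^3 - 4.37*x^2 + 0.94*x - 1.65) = -3.49*x^5 - 6.86*x^4 + 1.68*x^3 + 0.57*x^2 - 5.69*x + 4.74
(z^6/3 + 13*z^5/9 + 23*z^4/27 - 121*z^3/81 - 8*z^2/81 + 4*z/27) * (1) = z^6/3 + 13*z^5/9 + 23*z^4/27 - 121*z^3/81 - 8*z^2/81 + 4*z/27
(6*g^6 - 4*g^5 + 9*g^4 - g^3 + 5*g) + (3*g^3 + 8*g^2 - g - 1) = 6*g^6 - 4*g^5 + 9*g^4 + 2*g^3 + 8*g^2 + 4*g - 1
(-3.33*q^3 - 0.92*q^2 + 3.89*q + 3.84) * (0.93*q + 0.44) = -3.0969*q^4 - 2.3208*q^3 + 3.2129*q^2 + 5.2828*q + 1.6896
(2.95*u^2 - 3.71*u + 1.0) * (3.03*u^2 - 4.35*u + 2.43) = 8.9385*u^4 - 24.0738*u^3 + 26.337*u^2 - 13.3653*u + 2.43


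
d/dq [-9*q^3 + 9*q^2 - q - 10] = -27*q^2 + 18*q - 1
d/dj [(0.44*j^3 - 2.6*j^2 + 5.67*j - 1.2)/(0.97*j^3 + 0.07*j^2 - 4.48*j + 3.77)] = (2.5528*j^4 - 14.9422*j^3 + 19.7195*j^2 - 19.436*j + 15.9999)/(0.9409*j^6 + 0.1358*j^5 - 8.6863*j^4 + 6.6866*j^3 + 20.5982*j^2 - 33.7792*j + 14.2129)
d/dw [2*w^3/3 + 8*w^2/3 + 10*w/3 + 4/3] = 2*w^2 + 16*w/3 + 10/3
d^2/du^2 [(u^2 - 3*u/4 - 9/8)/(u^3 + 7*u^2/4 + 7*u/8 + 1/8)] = 2*(512*u^6 - 1152*u^5 - 6816*u^4 - 10136*u^3 - 6852*u^2 - 2178*u - 265)/(512*u^9 + 2688*u^8 + 6048*u^7 + 7640*u^6 + 5964*u^5 + 2982*u^4 + 955*u^3 + 189*u^2 + 21*u + 1)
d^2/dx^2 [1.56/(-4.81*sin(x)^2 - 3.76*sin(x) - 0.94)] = (144.369264*sin(x)^4 + 84.640608*sin(x)^3 - 222.712776*sin(x)^2 - 174.79488*sin(x) - 30.002544)/(4.81*sin(x)^2 + 3.76*sin(x) + 0.94)^3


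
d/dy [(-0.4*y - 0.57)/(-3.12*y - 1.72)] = (-3.402048*y - 1.875488)/(3.12*y + 1.72)^3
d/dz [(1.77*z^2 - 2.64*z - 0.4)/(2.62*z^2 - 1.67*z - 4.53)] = (3.9609*z^2 - 13.9402*z + 11.2912)/(6.8644*z^4 - 8.7508*z^3 - 20.9483*z^2 + 15.1302*z + 20.5209)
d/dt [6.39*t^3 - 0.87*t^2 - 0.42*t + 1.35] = 19.17*t^2 - 1.74*t - 0.42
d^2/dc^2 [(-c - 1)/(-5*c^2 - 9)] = 10*(20*c^2*(c + 1) - (3*c + 1)*(5*c^2 + 9))/(5*c^2 + 9)^3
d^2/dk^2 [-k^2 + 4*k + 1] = -2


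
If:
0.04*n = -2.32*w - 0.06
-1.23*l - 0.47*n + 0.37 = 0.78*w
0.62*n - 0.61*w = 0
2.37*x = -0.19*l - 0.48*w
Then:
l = 0.33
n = -0.03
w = -0.03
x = -0.02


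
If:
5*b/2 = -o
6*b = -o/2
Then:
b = 0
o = 0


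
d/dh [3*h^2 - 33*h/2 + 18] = 6*h - 33/2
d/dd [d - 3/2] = 1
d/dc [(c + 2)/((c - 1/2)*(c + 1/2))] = 4*(-4*c^2 - 16*c - 1)/(16*c^4 - 8*c^2 + 1)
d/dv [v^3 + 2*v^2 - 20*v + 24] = 3*v^2 + 4*v - 20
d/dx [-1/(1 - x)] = -1/(x - 1)^2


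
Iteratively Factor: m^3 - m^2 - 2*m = (m - 2)*(m^2 + m) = m*(m - 2)*(m + 1)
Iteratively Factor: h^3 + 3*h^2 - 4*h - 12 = (h + 3)*(h^2 - 4) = (h - 2)*(h + 3)*(h + 2)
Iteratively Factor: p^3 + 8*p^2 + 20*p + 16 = (p + 2)*(p^2 + 6*p + 8) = (p + 2)*(p + 4)*(p + 2)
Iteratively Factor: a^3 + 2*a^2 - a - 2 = (a - 1)*(a^2 + 3*a + 2) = (a - 1)*(a + 1)*(a + 2)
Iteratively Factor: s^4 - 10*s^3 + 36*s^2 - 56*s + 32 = (s - 2)*(s^3 - 8*s^2 + 20*s - 16) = (s - 4)*(s - 2)*(s^2 - 4*s + 4) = (s - 4)*(s - 2)^2*(s - 2)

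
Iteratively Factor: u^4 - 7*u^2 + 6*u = (u - 1)*(u^3 + u^2 - 6*u) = u*(u - 1)*(u^2 + u - 6) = u*(u - 1)*(u + 3)*(u - 2)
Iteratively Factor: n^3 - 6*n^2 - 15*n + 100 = (n - 5)*(n^2 - n - 20) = (n - 5)*(n + 4)*(n - 5)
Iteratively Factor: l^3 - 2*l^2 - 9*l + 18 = (l - 2)*(l^2 - 9) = (l - 2)*(l + 3)*(l - 3)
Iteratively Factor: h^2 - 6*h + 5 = (h - 1)*(h - 5)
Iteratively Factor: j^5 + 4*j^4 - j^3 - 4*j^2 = (j - 1)*(j^4 + 5*j^3 + 4*j^2) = j*(j - 1)*(j^3 + 5*j^2 + 4*j) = j*(j - 1)*(j + 4)*(j^2 + j) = j^2*(j - 1)*(j + 4)*(j + 1)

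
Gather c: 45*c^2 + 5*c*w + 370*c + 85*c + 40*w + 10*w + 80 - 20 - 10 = 45*c^2 + c*(5*w + 455) + 50*w + 50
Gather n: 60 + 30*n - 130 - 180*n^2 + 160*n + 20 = -180*n^2 + 190*n - 50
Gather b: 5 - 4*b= 5 - 4*b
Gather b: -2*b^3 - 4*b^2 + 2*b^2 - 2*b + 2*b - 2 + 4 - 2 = -2*b^3 - 2*b^2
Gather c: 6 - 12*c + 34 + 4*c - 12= 28 - 8*c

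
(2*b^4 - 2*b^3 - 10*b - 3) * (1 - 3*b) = -6*b^5 + 8*b^4 - 2*b^3 + 30*b^2 - b - 3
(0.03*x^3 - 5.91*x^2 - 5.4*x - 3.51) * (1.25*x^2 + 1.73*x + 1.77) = 0.0375*x^5 - 7.3356*x^4 - 16.9212*x^3 - 24.1902*x^2 - 15.6303*x - 6.2127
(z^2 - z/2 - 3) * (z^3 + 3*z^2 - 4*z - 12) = z^5 + 5*z^4/2 - 17*z^3/2 - 19*z^2 + 18*z + 36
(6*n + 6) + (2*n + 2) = 8*n + 8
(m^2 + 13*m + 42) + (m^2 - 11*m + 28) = 2*m^2 + 2*m + 70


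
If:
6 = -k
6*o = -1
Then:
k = -6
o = -1/6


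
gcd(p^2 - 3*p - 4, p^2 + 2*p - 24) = p - 4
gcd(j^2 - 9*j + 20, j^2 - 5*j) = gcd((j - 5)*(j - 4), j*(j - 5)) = j - 5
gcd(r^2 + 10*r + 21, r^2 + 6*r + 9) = r + 3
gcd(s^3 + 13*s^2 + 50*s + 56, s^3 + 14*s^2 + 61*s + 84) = s^2 + 11*s + 28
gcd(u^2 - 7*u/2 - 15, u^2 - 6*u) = u - 6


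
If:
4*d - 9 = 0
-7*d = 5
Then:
No Solution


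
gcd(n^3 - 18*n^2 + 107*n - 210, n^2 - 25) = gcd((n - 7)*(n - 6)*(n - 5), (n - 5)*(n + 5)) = n - 5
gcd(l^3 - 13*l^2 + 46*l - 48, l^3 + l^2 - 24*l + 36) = l^2 - 5*l + 6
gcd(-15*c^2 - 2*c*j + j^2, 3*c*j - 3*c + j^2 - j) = 3*c + j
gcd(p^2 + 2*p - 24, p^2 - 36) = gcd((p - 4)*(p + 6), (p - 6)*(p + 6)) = p + 6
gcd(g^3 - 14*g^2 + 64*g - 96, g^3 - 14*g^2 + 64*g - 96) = g^3 - 14*g^2 + 64*g - 96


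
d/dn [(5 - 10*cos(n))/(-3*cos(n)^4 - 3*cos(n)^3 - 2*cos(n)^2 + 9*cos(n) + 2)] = 80*(18*cos(n)^4 - 5*cos(n)^2 - 4*cos(n) + 13)*sin(n)/(12*sin(n)^4 - 32*sin(n)^2 - 27*cos(n) + 3*cos(3*n) + 12)^2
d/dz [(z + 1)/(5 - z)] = 6/(z - 5)^2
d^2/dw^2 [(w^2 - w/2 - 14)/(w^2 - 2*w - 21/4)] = 8*(24*w^3 - 420*w^2 + 1218*w - 1547)/(64*w^6 - 384*w^5 - 240*w^4 + 3520*w^3 + 1260*w^2 - 10584*w - 9261)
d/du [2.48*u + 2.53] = 2.48000000000000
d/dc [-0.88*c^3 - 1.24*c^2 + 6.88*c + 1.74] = -2.64*c^2 - 2.48*c + 6.88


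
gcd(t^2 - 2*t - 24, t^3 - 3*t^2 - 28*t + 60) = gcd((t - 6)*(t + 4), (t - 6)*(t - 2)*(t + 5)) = t - 6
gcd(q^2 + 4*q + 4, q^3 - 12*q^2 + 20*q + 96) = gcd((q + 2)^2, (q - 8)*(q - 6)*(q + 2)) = q + 2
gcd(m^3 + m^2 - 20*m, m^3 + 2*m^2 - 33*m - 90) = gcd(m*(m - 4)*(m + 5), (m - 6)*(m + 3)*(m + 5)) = m + 5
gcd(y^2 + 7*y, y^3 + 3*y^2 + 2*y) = y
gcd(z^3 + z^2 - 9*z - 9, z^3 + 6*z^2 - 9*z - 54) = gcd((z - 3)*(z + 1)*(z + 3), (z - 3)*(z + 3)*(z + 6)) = z^2 - 9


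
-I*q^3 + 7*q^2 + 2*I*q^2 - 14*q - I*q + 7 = (q - 1)*(q + 7*I)*(-I*q + I)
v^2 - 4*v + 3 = (v - 3)*(v - 1)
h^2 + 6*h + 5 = (h + 1)*(h + 5)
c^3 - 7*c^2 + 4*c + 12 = (c - 6)*(c - 2)*(c + 1)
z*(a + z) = a*z + z^2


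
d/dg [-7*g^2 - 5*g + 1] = -14*g - 5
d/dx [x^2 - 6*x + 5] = 2*x - 6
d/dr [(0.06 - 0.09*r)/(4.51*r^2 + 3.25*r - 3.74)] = (0.4059*r^2 - 0.5412*r + 0.1416)/(20.3401*r^4 + 29.315*r^3 - 23.1723*r^2 - 24.31*r + 13.9876)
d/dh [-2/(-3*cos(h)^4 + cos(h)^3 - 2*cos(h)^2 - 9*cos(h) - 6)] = 2*(12*cos(h)^3 - 3*cos(h)^2 + 4*cos(h) + 9)*sin(h)/(3*cos(h)^4 - cos(h)^3 + 2*cos(h)^2 + 9*cos(h) + 6)^2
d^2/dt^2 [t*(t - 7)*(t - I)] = 6*t - 14 - 2*I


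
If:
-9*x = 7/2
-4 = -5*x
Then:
No Solution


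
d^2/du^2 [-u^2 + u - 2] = -2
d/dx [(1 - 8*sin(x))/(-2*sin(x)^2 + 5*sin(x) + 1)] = (-16*sin(x)^2 + 4*sin(x) - 13)*cos(x)/(5*sin(x) + cos(2*x))^2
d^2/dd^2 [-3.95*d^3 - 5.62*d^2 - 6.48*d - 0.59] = -23.7*d - 11.24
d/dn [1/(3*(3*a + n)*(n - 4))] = ((4 - n)*(3*a + n) - (n - 4)^2)/(3*(3*a + n)^2*(n - 4)^3)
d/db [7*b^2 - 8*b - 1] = 14*b - 8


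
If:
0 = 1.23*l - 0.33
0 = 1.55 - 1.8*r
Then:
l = 0.27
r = 0.86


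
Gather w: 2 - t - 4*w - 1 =-t - 4*w + 1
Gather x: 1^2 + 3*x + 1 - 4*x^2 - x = -4*x^2 + 2*x + 2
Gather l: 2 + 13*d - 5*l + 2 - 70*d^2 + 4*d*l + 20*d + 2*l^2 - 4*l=-70*d^2 + 33*d + 2*l^2 + l*(4*d - 9) + 4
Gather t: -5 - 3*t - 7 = -3*t - 12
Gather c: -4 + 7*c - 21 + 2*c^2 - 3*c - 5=2*c^2 + 4*c - 30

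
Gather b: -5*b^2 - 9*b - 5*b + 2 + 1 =-5*b^2 - 14*b + 3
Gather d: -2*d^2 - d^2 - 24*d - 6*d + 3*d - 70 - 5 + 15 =-3*d^2 - 27*d - 60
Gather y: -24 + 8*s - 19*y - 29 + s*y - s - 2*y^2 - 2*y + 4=7*s - 2*y^2 + y*(s - 21) - 49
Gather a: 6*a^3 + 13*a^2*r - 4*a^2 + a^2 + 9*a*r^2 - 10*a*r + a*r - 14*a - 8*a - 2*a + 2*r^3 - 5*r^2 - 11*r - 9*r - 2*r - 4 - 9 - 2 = 6*a^3 + a^2*(13*r - 3) + a*(9*r^2 - 9*r - 24) + 2*r^3 - 5*r^2 - 22*r - 15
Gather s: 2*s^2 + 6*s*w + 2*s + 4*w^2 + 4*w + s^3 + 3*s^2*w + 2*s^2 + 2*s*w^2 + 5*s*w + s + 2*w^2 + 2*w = s^3 + s^2*(3*w + 4) + s*(2*w^2 + 11*w + 3) + 6*w^2 + 6*w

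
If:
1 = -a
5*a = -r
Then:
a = -1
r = 5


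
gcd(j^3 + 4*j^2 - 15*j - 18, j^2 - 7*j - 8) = j + 1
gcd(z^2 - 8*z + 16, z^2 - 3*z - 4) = z - 4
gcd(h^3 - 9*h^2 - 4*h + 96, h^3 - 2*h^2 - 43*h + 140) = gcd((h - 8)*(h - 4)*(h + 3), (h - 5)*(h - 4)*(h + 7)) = h - 4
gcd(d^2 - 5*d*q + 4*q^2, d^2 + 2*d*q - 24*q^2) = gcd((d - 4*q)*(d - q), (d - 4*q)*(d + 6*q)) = -d + 4*q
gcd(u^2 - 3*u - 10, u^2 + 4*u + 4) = u + 2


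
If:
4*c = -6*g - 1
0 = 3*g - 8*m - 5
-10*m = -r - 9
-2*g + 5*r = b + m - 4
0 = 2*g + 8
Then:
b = -1097/8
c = 23/4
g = -4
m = -17/8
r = -121/4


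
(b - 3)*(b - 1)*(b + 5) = b^3 + b^2 - 17*b + 15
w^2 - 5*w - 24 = (w - 8)*(w + 3)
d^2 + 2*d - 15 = (d - 3)*(d + 5)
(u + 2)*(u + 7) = u^2 + 9*u + 14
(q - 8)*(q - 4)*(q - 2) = q^3 - 14*q^2 + 56*q - 64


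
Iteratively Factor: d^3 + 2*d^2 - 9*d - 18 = (d + 3)*(d^2 - d - 6) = (d - 3)*(d + 3)*(d + 2)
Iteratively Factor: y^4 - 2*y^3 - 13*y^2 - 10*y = (y + 2)*(y^3 - 4*y^2 - 5*y) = (y - 5)*(y + 2)*(y^2 + y) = (y - 5)*(y + 1)*(y + 2)*(y)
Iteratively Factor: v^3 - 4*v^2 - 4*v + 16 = (v - 4)*(v^2 - 4) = (v - 4)*(v + 2)*(v - 2)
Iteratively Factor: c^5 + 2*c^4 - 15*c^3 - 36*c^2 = (c + 3)*(c^4 - c^3 - 12*c^2) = c*(c + 3)*(c^3 - c^2 - 12*c) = c^2*(c + 3)*(c^2 - c - 12) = c^2*(c - 4)*(c + 3)*(c + 3)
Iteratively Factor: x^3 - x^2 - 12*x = (x - 4)*(x^2 + 3*x) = x*(x - 4)*(x + 3)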